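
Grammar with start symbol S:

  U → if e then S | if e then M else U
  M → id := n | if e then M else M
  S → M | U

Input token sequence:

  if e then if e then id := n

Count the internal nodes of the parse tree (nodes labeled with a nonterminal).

6

[S [U if e then [S [U if e then [S [M id := n]]]]]]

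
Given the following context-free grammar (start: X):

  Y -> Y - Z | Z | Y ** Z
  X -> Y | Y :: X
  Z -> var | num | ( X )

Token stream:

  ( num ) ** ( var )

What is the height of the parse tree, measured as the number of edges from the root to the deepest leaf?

7

[X [Y [Y [Z ( [X [Y [Z num]]] )]] ** [Z ( [X [Y [Z var]]] )]]]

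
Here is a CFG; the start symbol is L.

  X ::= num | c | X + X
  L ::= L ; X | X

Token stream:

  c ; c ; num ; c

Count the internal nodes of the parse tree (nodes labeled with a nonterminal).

[L [L [L [L [X c]] ; [X c]] ; [X num]] ; [X c]]

8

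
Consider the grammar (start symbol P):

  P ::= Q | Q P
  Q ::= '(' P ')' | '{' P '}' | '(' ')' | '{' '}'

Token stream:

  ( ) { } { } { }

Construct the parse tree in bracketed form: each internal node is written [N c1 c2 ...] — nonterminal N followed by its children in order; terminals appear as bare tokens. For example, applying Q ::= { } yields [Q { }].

P
Q P
( ) P
( ) Q P
( ) { } P
( ) { } Q P
( ) { } { } P
( ) { } { } Q
( ) { } { } { }

[P [Q ( )] [P [Q { }] [P [Q { }] [P [Q { }]]]]]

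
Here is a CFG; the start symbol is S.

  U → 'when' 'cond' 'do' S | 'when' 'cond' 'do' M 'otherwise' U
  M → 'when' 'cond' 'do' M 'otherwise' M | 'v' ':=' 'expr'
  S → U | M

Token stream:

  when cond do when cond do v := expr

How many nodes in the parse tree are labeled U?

[S [U when cond do [S [U when cond do [S [M v := expr]]]]]]

2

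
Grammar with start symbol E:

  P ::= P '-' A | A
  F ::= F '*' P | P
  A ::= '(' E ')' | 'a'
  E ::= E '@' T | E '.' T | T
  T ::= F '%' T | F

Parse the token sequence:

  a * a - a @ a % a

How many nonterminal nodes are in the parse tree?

[E [E [T [F [F [P [A a]]] * [P [P [A a]] - [A a]]]]] @ [T [F [P [A a]]] % [T [F [P [A a]]]]]]

19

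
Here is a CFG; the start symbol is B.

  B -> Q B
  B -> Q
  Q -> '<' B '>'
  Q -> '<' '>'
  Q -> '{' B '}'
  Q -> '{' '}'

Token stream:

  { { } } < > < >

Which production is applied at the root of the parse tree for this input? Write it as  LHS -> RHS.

B -> Q B

[B [Q { [B [Q { }]] }] [B [Q < >] [B [Q < >]]]]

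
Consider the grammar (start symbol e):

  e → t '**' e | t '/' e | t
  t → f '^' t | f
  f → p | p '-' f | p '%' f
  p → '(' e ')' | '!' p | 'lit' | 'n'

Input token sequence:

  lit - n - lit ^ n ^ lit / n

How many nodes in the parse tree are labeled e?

[e [t [f [p lit] - [f [p n] - [f [p lit]]]] ^ [t [f [p n]] ^ [t [f [p lit]]]]] / [e [t [f [p n]]]]]

2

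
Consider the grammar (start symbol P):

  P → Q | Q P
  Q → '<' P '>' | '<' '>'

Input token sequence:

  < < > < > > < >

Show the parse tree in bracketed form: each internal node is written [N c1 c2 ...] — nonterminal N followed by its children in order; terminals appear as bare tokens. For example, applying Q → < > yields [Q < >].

[P [Q < [P [Q < >] [P [Q < >]]] >] [P [Q < >]]]

P
Q P
< P > P
< Q P > P
< < > P > P
< < > Q > P
< < > < > > P
< < > < > > Q
< < > < > > < >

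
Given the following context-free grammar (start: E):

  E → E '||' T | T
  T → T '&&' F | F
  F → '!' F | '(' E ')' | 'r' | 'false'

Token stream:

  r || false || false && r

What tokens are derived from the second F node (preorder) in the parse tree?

[E [E [E [T [F r]]] || [T [F false]]] || [T [T [F false]] && [F r]]]

false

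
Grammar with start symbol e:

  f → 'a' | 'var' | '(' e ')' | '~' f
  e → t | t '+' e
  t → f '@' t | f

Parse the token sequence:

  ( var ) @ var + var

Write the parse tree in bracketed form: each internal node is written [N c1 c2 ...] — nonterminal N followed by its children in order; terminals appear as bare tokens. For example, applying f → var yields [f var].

[e [t [f ( [e [t [f var]]] )] @ [t [f var]]] + [e [t [f var]]]]

e
t + e
f @ t + e
( e ) @ t + e
( t ) @ t + e
( f ) @ t + e
( var ) @ t + e
( var ) @ f + e
( var ) @ var + e
( var ) @ var + t
( var ) @ var + f
( var ) @ var + var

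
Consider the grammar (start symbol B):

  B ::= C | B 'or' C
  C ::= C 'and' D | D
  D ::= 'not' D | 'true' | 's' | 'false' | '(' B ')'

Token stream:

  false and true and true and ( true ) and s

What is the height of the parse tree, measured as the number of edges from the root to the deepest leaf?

7

[B [C [C [C [C [C [D false]] and [D true]] and [D true]] and [D ( [B [C [D true]]] )]] and [D s]]]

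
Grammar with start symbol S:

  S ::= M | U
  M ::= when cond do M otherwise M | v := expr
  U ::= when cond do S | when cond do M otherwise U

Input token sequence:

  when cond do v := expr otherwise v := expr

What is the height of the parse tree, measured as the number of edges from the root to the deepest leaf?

[S [M when cond do [M v := expr] otherwise [M v := expr]]]

3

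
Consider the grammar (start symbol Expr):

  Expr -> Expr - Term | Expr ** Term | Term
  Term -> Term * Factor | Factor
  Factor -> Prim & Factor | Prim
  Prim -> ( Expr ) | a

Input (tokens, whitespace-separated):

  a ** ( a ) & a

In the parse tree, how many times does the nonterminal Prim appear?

[Expr [Expr [Term [Factor [Prim a]]]] ** [Term [Factor [Prim ( [Expr [Term [Factor [Prim a]]]] )] & [Factor [Prim a]]]]]

4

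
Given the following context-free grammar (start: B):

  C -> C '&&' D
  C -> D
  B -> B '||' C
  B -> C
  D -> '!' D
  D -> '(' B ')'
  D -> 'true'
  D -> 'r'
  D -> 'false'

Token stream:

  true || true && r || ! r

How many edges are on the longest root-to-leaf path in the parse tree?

5

[B [B [B [C [D true]]] || [C [C [D true]] && [D r]]] || [C [D ! [D r]]]]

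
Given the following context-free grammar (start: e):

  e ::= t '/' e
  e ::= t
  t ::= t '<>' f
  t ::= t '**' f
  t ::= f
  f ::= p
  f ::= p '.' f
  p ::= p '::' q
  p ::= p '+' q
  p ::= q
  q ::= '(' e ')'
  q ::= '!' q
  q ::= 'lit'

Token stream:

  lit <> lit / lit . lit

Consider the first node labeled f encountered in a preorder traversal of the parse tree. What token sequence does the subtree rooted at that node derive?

lit

[e [t [t [f [p [q lit]]]] <> [f [p [q lit]]]] / [e [t [f [p [q lit]] . [f [p [q lit]]]]]]]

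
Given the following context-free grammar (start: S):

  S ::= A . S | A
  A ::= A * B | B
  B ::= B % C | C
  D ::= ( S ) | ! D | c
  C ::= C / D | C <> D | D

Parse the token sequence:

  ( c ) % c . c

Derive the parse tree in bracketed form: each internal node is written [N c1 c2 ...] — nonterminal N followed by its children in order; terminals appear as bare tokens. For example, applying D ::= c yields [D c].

[S [A [B [B [C [D ( [S [A [B [C [D c]]]]] )]]] % [C [D c]]]] . [S [A [B [C [D c]]]]]]

S
A . S
B . S
B % C . S
C % C . S
D % C . S
( S ) % C . S
( A ) % C . S
( B ) % C . S
( C ) % C . S
( D ) % C . S
( c ) % C . S
( c ) % D . S
( c ) % c . S
( c ) % c . A
( c ) % c . B
( c ) % c . C
( c ) % c . D
( c ) % c . c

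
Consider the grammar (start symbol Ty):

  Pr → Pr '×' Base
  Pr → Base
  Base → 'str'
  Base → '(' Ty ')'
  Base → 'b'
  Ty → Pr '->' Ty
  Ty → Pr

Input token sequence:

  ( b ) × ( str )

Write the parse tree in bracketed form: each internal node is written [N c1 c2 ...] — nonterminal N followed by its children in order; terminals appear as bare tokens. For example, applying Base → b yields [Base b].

[Ty [Pr [Pr [Base ( [Ty [Pr [Base b]]] )]] × [Base ( [Ty [Pr [Base str]]] )]]]

Ty
Pr
Pr × Base
Base × Base
( Ty ) × Base
( Pr ) × Base
( Base ) × Base
( b ) × Base
( b ) × ( Ty )
( b ) × ( Pr )
( b ) × ( Base )
( b ) × ( str )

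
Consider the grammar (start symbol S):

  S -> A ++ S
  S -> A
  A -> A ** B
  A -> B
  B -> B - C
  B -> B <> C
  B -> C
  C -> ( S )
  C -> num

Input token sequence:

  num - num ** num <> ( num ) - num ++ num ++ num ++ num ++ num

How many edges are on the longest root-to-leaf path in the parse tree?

[S [A [A [B [B [C num]] - [C num]]] ** [B [B [B [C num]] <> [C ( [S [A [B [C num]]]] )]] - [C num]]] ++ [S [A [B [C num]]] ++ [S [A [B [C num]]] ++ [S [A [B [C num]]] ++ [S [A [B [C num]]]]]]]]

9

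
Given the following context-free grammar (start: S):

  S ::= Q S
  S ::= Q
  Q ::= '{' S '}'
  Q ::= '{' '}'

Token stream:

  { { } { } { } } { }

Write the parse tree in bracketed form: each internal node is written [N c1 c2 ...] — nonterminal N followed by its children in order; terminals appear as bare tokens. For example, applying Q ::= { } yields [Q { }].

S
Q S
{ S } S
{ Q S } S
{ { } S } S
{ { } Q S } S
{ { } { } S } S
{ { } { } Q } S
{ { } { } { } } S
{ { } { } { } } Q
{ { } { } { } } { }

[S [Q { [S [Q { }] [S [Q { }] [S [Q { }]]]] }] [S [Q { }]]]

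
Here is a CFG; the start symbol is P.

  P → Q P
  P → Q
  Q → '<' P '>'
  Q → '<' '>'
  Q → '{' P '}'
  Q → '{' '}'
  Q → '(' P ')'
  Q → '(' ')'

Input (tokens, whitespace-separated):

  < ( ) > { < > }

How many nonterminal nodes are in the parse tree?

8

[P [Q < [P [Q ( )]] >] [P [Q { [P [Q < >]] }]]]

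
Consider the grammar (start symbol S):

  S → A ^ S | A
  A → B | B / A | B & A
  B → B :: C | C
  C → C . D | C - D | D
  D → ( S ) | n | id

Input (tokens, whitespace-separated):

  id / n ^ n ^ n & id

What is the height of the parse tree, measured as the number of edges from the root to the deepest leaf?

8

[S [A [B [C [D id]]] / [A [B [C [D n]]]]] ^ [S [A [B [C [D n]]]] ^ [S [A [B [C [D n]]] & [A [B [C [D id]]]]]]]]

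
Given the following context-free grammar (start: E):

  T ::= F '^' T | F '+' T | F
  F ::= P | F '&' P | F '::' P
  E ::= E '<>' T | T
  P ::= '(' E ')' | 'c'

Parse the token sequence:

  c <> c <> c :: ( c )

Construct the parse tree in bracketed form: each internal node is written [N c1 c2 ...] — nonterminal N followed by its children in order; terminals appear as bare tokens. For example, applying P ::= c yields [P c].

E
E <> T
E <> T <> T
T <> T <> T
F <> T <> T
P <> T <> T
c <> T <> T
c <> F <> T
c <> P <> T
c <> c <> T
c <> c <> F
c <> c <> F :: P
c <> c <> P :: P
c <> c <> c :: P
c <> c <> c :: ( E )
c <> c <> c :: ( T )
c <> c <> c :: ( F )
c <> c <> c :: ( P )
c <> c <> c :: ( c )

[E [E [E [T [F [P c]]]] <> [T [F [P c]]]] <> [T [F [F [P c]] :: [P ( [E [T [F [P c]]]] )]]]]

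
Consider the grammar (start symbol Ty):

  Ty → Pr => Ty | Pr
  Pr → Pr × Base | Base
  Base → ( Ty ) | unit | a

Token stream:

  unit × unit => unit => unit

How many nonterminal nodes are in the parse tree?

11

[Ty [Pr [Pr [Base unit]] × [Base unit]] => [Ty [Pr [Base unit]] => [Ty [Pr [Base unit]]]]]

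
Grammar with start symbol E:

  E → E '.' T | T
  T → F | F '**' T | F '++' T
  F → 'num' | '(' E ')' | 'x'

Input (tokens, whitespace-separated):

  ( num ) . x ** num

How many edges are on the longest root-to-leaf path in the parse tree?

[E [E [T [F ( [E [T [F num]]] )]]] . [T [F x] ** [T [F num]]]]

7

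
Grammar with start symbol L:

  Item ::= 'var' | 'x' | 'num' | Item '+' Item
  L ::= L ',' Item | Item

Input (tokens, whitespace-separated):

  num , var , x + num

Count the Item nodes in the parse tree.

[L [L [L [Item num]] , [Item var]] , [Item [Item x] + [Item num]]]

5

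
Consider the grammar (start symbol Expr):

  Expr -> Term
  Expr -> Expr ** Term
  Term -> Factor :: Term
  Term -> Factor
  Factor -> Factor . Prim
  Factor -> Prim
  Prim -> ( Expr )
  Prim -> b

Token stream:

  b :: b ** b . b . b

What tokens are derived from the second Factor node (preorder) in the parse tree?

b

[Expr [Expr [Term [Factor [Prim b]] :: [Term [Factor [Prim b]]]]] ** [Term [Factor [Factor [Factor [Prim b]] . [Prim b]] . [Prim b]]]]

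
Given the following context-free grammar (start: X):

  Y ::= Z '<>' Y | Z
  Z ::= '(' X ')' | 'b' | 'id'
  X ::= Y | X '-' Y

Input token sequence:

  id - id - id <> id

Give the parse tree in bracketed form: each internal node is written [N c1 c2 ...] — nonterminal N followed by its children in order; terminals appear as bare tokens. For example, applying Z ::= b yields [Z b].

X
X - Y
X - Y - Y
Y - Y - Y
Z - Y - Y
id - Y - Y
id - Z - Y
id - id - Y
id - id - Z <> Y
id - id - id <> Y
id - id - id <> Z
id - id - id <> id

[X [X [X [Y [Z id]]] - [Y [Z id]]] - [Y [Z id] <> [Y [Z id]]]]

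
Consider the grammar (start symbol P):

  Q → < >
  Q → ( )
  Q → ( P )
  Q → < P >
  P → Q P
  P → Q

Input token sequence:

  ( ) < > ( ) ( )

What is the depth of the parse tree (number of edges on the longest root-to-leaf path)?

5

[P [Q ( )] [P [Q < >] [P [Q ( )] [P [Q ( )]]]]]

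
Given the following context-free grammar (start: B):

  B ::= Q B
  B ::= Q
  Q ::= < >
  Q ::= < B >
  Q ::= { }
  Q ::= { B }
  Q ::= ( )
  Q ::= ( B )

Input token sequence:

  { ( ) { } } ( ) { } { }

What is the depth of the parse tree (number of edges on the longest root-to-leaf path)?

[B [Q { [B [Q ( )] [B [Q { }]]] }] [B [Q ( )] [B [Q { }] [B [Q { }]]]]]

5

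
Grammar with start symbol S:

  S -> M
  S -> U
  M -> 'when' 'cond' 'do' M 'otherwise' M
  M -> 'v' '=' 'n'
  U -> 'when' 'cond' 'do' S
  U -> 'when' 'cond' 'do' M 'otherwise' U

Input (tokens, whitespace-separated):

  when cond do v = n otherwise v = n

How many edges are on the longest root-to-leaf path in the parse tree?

3

[S [M when cond do [M v = n] otherwise [M v = n]]]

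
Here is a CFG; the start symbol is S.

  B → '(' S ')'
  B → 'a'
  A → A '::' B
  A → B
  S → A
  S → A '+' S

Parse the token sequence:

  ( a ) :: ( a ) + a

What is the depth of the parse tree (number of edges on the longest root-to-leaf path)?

[S [A [A [B ( [S [A [B a]]] )]] :: [B ( [S [A [B a]]] )]] + [S [A [B a]]]]

7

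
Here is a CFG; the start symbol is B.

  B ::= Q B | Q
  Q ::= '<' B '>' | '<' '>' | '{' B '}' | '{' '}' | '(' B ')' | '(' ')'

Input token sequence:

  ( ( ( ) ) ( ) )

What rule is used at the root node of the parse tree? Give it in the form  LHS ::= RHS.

[B [Q ( [B [Q ( [B [Q ( )]] )] [B [Q ( )]]] )]]

B ::= Q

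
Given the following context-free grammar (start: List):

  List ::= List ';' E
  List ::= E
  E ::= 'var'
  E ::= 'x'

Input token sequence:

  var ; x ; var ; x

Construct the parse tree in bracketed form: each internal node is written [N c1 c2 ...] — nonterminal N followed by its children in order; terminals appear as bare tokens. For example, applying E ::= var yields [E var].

[List [List [List [List [E var]] ; [E x]] ; [E var]] ; [E x]]

List
List ; E
List ; E ; E
List ; E ; E ; E
E ; E ; E ; E
var ; E ; E ; E
var ; x ; E ; E
var ; x ; var ; E
var ; x ; var ; x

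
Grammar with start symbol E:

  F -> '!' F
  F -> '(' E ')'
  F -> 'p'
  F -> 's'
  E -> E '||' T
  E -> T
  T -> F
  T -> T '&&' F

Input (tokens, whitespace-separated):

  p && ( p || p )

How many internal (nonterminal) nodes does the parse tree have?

11

[E [T [T [F p]] && [F ( [E [E [T [F p]]] || [T [F p]]] )]]]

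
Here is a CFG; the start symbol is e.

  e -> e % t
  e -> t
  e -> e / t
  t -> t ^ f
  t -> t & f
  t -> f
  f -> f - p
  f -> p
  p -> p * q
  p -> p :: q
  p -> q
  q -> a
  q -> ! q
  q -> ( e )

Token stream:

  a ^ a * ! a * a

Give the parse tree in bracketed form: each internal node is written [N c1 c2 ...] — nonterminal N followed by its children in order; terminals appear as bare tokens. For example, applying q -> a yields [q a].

e
t
t ^ f
f ^ f
p ^ f
q ^ f
a ^ f
a ^ p
a ^ p * q
a ^ p * q * q
a ^ q * q * q
a ^ a * q * q
a ^ a * ! q * q
a ^ a * ! a * q
a ^ a * ! a * a

[e [t [t [f [p [q a]]]] ^ [f [p [p [p [q a]] * [q ! [q a]]] * [q a]]]]]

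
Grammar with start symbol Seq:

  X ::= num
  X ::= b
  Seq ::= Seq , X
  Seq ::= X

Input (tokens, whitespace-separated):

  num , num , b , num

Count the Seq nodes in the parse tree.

4

[Seq [Seq [Seq [Seq [X num]] , [X num]] , [X b]] , [X num]]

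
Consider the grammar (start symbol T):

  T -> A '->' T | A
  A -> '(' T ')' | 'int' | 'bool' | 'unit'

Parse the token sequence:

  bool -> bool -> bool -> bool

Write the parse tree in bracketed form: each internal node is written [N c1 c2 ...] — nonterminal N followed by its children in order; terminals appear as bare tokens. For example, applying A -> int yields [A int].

[T [A bool] -> [T [A bool] -> [T [A bool] -> [T [A bool]]]]]

T
A -> T
bool -> T
bool -> A -> T
bool -> bool -> T
bool -> bool -> A -> T
bool -> bool -> bool -> T
bool -> bool -> bool -> A
bool -> bool -> bool -> bool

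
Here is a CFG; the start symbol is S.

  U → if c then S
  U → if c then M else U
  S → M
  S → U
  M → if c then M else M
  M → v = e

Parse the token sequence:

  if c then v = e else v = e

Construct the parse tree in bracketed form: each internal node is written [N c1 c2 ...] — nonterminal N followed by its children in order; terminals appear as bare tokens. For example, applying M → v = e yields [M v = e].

[S [M if c then [M v = e] else [M v = e]]]

S
M
if c then M else M
if c then v = e else M
if c then v = e else v = e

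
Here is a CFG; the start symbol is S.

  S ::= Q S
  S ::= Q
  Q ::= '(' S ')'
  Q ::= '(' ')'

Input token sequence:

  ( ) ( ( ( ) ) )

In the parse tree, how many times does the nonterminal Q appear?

[S [Q ( )] [S [Q ( [S [Q ( [S [Q ( )]] )]] )]]]

4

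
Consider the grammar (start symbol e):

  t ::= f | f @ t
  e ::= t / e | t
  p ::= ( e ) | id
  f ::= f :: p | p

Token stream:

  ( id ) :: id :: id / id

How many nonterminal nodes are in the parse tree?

16

[e [t [f [f [f [p ( [e [t [f [p id]]]] )]] :: [p id]] :: [p id]]] / [e [t [f [p id]]]]]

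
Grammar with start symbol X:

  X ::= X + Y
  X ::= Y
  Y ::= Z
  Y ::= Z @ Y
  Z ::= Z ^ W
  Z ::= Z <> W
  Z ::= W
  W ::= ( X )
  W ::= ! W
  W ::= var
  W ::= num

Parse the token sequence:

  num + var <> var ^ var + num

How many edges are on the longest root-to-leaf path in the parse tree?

7

[X [X [X [Y [Z [W num]]]] + [Y [Z [Z [Z [W var]] <> [W var]] ^ [W var]]]] + [Y [Z [W num]]]]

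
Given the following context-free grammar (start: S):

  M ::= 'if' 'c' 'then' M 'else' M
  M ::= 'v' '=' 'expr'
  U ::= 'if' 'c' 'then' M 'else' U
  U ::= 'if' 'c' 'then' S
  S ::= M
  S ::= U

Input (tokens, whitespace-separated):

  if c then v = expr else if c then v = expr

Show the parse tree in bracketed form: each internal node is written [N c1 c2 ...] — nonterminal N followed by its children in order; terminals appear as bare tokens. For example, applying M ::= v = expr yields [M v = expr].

[S [U if c then [M v = expr] else [U if c then [S [M v = expr]]]]]

S
U
if c then M else U
if c then v = expr else U
if c then v = expr else if c then S
if c then v = expr else if c then M
if c then v = expr else if c then v = expr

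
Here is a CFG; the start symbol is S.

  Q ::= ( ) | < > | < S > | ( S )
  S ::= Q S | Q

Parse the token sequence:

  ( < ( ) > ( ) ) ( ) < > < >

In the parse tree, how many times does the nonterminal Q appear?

7

[S [Q ( [S [Q < [S [Q ( )]] >] [S [Q ( )]]] )] [S [Q ( )] [S [Q < >] [S [Q < >]]]]]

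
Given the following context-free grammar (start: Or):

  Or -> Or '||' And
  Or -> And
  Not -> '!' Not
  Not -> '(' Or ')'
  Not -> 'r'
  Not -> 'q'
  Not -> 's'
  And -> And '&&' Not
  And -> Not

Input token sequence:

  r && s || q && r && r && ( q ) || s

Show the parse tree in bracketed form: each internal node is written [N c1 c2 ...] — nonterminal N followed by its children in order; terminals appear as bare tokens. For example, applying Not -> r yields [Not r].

Or
Or || And
Or || And || And
And || And || And
And && Not || And || And
Not && Not || And || And
r && Not || And || And
r && s || And || And
r && s || And && Not || And
r && s || And && Not && Not || And
r && s || And && Not && Not && Not || And
r && s || Not && Not && Not && Not || And
r && s || q && Not && Not && Not || And
r && s || q && r && Not && Not || And
r && s || q && r && r && Not || And
r && s || q && r && r && ( Or ) || And
r && s || q && r && r && ( And ) || And
r && s || q && r && r && ( Not ) || And
r && s || q && r && r && ( q ) || And
r && s || q && r && r && ( q ) || Not
r && s || q && r && r && ( q ) || s

[Or [Or [Or [And [And [Not r]] && [Not s]]] || [And [And [And [And [Not q]] && [Not r]] && [Not r]] && [Not ( [Or [And [Not q]]] )]]] || [And [Not s]]]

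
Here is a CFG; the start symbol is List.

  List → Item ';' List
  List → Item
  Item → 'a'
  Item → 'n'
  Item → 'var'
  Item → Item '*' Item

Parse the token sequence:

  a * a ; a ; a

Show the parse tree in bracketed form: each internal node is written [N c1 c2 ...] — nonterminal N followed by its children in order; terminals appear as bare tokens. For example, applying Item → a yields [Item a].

List
Item ; List
Item * Item ; List
a * Item ; List
a * a ; List
a * a ; Item ; List
a * a ; a ; List
a * a ; a ; Item
a * a ; a ; a

[List [Item [Item a] * [Item a]] ; [List [Item a] ; [List [Item a]]]]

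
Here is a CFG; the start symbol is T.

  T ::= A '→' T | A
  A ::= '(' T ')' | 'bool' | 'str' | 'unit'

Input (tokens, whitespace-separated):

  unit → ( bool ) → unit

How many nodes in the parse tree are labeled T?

[T [A unit] → [T [A ( [T [A bool]] )] → [T [A unit]]]]

4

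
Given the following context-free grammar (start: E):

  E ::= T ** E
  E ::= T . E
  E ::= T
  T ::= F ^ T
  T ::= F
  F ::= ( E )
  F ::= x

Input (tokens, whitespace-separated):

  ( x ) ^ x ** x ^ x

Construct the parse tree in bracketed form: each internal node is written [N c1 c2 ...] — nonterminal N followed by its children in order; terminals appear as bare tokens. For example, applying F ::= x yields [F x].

[E [T [F ( [E [T [F x]]] )] ^ [T [F x]]] ** [E [T [F x] ^ [T [F x]]]]]

E
T ** E
F ^ T ** E
( E ) ^ T ** E
( T ) ^ T ** E
( F ) ^ T ** E
( x ) ^ T ** E
( x ) ^ F ** E
( x ) ^ x ** E
( x ) ^ x ** T
( x ) ^ x ** F ^ T
( x ) ^ x ** x ^ T
( x ) ^ x ** x ^ F
( x ) ^ x ** x ^ x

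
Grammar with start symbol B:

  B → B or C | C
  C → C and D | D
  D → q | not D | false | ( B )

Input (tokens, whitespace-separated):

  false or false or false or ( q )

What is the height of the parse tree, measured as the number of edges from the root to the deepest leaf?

[B [B [B [B [C [D false]]] or [C [D false]]] or [C [D false]]] or [C [D ( [B [C [D q]]] )]]]

6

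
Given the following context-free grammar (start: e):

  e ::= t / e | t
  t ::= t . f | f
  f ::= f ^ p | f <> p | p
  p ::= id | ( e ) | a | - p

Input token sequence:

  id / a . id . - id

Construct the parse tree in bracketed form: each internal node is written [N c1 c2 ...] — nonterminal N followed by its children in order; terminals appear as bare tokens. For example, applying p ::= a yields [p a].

[e [t [f [p id]]] / [e [t [t [t [f [p a]]] . [f [p id]]] . [f [p - [p id]]]]]]

e
t / e
f / e
p / e
id / e
id / t
id / t . f
id / t . f . f
id / f . f . f
id / p . f . f
id / a . f . f
id / a . p . f
id / a . id . f
id / a . id . p
id / a . id . - p
id / a . id . - id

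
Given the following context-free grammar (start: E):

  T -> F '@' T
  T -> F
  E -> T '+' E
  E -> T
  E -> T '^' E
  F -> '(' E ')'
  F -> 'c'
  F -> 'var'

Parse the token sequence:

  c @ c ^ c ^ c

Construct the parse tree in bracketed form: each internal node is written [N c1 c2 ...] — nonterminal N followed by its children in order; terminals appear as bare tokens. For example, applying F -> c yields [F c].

[E [T [F c] @ [T [F c]]] ^ [E [T [F c]] ^ [E [T [F c]]]]]

E
T ^ E
F @ T ^ E
c @ T ^ E
c @ F ^ E
c @ c ^ E
c @ c ^ T ^ E
c @ c ^ F ^ E
c @ c ^ c ^ E
c @ c ^ c ^ T
c @ c ^ c ^ F
c @ c ^ c ^ c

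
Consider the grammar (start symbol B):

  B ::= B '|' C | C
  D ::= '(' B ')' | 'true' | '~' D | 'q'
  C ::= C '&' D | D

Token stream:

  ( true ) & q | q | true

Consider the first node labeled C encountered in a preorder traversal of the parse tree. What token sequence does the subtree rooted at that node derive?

[B [B [B [C [C [D ( [B [C [D true]]] )]] & [D q]]] | [C [D q]]] | [C [D true]]]

( true ) & q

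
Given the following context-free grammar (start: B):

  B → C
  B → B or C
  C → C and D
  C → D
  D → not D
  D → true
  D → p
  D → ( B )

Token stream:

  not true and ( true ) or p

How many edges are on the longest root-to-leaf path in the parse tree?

7

[B [B [C [C [D not [D true]]] and [D ( [B [C [D true]]] )]]] or [C [D p]]]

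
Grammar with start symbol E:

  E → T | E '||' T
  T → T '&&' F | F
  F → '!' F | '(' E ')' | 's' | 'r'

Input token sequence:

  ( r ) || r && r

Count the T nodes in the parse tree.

[E [E [T [F ( [E [T [F r]]] )]]] || [T [T [F r]] && [F r]]]

4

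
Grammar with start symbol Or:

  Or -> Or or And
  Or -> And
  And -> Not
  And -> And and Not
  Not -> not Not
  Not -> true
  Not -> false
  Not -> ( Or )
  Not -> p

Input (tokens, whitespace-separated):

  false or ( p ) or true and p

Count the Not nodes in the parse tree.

5

[Or [Or [Or [And [Not false]]] or [And [Not ( [Or [And [Not p]]] )]]] or [And [And [Not true]] and [Not p]]]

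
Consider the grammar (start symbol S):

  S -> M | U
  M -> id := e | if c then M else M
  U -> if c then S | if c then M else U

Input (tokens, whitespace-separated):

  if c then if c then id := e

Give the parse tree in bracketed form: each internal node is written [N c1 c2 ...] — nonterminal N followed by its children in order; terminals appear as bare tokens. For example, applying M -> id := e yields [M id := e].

[S [U if c then [S [U if c then [S [M id := e]]]]]]

S
U
if c then S
if c then U
if c then if c then S
if c then if c then M
if c then if c then id := e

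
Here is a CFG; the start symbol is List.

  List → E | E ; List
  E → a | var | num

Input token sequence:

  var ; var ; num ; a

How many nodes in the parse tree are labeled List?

[List [E var] ; [List [E var] ; [List [E num] ; [List [E a]]]]]

4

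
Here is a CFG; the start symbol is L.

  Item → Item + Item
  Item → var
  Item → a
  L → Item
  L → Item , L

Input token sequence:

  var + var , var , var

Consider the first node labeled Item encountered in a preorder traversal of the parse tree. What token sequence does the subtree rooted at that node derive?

[L [Item [Item var] + [Item var]] , [L [Item var] , [L [Item var]]]]

var + var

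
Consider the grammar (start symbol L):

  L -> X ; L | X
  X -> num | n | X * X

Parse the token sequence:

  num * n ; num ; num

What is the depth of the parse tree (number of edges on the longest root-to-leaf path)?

[L [X [X num] * [X n]] ; [L [X num] ; [L [X num]]]]

4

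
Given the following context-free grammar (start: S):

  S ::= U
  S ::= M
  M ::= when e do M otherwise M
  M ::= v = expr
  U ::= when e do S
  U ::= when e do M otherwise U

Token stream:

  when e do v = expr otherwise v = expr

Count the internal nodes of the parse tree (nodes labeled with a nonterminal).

4

[S [M when e do [M v = expr] otherwise [M v = expr]]]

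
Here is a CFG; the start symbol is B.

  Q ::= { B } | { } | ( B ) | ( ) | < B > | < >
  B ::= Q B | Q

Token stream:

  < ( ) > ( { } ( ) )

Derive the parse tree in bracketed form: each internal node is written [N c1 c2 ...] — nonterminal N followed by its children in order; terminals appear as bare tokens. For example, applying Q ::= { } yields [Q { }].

[B [Q < [B [Q ( )]] >] [B [Q ( [B [Q { }] [B [Q ( )]]] )]]]

B
Q B
< B > B
< Q > B
< ( ) > B
< ( ) > Q
< ( ) > ( B )
< ( ) > ( Q B )
< ( ) > ( { } B )
< ( ) > ( { } Q )
< ( ) > ( { } ( ) )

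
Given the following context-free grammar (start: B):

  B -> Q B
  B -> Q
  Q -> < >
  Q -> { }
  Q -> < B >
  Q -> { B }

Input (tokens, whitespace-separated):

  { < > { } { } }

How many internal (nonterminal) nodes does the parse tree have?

[B [Q { [B [Q < >] [B [Q { }] [B [Q { }]]]] }]]

8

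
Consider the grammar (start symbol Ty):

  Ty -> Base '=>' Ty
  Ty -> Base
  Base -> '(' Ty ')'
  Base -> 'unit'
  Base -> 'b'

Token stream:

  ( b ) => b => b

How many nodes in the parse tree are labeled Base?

[Ty [Base ( [Ty [Base b]] )] => [Ty [Base b] => [Ty [Base b]]]]

4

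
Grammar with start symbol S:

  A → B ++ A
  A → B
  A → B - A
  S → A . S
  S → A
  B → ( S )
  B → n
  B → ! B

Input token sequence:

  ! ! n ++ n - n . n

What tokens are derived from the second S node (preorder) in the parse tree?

n

[S [A [B ! [B ! [B n]]] ++ [A [B n] - [A [B n]]]] . [S [A [B n]]]]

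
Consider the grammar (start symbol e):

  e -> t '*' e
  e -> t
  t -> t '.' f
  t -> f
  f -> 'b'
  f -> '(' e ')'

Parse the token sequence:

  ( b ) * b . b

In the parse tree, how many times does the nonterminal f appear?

4

[e [t [f ( [e [t [f b]]] )]] * [e [t [t [f b]] . [f b]]]]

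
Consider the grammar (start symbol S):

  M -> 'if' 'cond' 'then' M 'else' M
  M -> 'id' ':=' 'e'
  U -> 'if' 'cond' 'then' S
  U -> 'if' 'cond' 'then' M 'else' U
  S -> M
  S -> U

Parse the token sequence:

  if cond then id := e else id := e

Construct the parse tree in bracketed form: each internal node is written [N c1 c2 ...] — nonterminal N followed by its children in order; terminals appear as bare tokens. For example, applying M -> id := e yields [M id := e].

S
M
if cond then M else M
if cond then id := e else M
if cond then id := e else id := e

[S [M if cond then [M id := e] else [M id := e]]]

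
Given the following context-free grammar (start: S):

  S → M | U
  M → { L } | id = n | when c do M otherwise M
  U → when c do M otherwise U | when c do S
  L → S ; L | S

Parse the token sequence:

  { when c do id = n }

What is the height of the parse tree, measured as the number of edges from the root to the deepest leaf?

7

[S [M { [L [S [U when c do [S [M id = n]]]]] }]]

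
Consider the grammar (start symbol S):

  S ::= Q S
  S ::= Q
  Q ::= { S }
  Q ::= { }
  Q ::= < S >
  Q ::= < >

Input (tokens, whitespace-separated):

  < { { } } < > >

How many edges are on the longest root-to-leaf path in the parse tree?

[S [Q < [S [Q { [S [Q { }]] }] [S [Q < >]]] >]]

6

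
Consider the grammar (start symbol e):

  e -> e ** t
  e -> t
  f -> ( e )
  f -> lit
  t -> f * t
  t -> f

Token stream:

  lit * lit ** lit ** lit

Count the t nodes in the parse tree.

4

[e [e [e [t [f lit] * [t [f lit]]]] ** [t [f lit]]] ** [t [f lit]]]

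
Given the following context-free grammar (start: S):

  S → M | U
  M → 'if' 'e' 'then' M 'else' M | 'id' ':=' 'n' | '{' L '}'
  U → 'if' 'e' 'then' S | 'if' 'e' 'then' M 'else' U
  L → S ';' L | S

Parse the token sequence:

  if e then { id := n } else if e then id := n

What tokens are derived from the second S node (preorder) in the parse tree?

[S [U if e then [M { [L [S [M id := n]]] }] else [U if e then [S [M id := n]]]]]

id := n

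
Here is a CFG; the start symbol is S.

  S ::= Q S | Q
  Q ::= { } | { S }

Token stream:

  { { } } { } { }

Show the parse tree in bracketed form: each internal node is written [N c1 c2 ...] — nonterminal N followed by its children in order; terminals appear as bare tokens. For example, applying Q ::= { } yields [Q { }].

[S [Q { [S [Q { }]] }] [S [Q { }] [S [Q { }]]]]

S
Q S
{ S } S
{ Q } S
{ { } } S
{ { } } Q S
{ { } } { } S
{ { } } { } Q
{ { } } { } { }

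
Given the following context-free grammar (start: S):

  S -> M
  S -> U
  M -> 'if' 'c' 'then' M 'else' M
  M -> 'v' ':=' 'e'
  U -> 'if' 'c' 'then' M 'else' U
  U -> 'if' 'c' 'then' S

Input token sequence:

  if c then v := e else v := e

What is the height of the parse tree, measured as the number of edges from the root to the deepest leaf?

3

[S [M if c then [M v := e] else [M v := e]]]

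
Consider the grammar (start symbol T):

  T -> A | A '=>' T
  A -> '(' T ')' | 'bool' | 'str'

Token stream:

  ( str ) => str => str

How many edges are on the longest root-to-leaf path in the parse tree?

4

[T [A ( [T [A str]] )] => [T [A str] => [T [A str]]]]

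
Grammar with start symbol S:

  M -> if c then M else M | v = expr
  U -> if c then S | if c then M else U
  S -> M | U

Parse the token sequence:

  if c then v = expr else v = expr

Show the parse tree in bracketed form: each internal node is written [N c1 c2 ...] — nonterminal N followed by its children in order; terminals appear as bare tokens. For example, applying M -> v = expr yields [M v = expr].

[S [M if c then [M v = expr] else [M v = expr]]]

S
M
if c then M else M
if c then v = expr else M
if c then v = expr else v = expr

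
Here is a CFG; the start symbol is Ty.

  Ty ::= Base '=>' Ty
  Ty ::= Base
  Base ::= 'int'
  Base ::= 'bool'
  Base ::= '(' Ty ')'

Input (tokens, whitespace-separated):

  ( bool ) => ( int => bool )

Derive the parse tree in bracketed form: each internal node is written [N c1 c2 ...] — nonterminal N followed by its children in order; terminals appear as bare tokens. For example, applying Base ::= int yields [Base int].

[Ty [Base ( [Ty [Base bool]] )] => [Ty [Base ( [Ty [Base int] => [Ty [Base bool]]] )]]]

Ty
Base => Ty
( Ty ) => Ty
( Base ) => Ty
( bool ) => Ty
( bool ) => Base
( bool ) => ( Ty )
( bool ) => ( Base => Ty )
( bool ) => ( int => Ty )
( bool ) => ( int => Base )
( bool ) => ( int => bool )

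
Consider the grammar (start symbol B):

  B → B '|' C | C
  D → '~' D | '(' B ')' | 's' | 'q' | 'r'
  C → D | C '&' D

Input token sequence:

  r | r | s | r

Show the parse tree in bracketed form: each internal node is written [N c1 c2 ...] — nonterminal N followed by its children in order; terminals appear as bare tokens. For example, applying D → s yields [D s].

[B [B [B [B [C [D r]]] | [C [D r]]] | [C [D s]]] | [C [D r]]]

B
B | C
B | C | C
B | C | C | C
C | C | C | C
D | C | C | C
r | C | C | C
r | D | C | C
r | r | C | C
r | r | D | C
r | r | s | C
r | r | s | D
r | r | s | r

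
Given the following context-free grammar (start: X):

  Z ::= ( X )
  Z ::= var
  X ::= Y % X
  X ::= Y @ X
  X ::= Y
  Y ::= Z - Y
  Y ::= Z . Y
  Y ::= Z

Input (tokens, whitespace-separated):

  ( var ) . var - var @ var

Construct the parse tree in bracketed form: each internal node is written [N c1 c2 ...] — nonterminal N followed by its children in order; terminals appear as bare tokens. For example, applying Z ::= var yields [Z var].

[X [Y [Z ( [X [Y [Z var]]] )] . [Y [Z var] - [Y [Z var]]]] @ [X [Y [Z var]]]]

X
Y @ X
Z . Y @ X
( X ) . Y @ X
( Y ) . Y @ X
( Z ) . Y @ X
( var ) . Y @ X
( var ) . Z - Y @ X
( var ) . var - Y @ X
( var ) . var - Z @ X
( var ) . var - var @ X
( var ) . var - var @ Y
( var ) . var - var @ Z
( var ) . var - var @ var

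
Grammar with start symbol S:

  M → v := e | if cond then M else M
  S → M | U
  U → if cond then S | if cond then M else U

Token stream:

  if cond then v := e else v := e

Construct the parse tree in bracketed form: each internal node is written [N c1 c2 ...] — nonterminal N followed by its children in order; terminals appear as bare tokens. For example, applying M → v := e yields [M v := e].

[S [M if cond then [M v := e] else [M v := e]]]

S
M
if cond then M else M
if cond then v := e else M
if cond then v := e else v := e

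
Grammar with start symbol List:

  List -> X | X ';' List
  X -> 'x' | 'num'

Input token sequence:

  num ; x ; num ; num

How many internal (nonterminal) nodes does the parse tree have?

8

[List [X num] ; [List [X x] ; [List [X num] ; [List [X num]]]]]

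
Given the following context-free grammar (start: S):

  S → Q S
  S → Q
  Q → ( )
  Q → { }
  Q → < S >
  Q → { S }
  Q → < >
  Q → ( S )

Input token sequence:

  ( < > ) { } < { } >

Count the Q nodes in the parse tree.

5

[S [Q ( [S [Q < >]] )] [S [Q { }] [S [Q < [S [Q { }]] >]]]]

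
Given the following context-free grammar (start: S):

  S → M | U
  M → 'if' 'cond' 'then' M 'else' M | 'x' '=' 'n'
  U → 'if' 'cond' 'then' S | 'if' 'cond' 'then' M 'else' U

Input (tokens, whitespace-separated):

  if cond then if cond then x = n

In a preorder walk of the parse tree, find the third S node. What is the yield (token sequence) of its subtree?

x = n

[S [U if cond then [S [U if cond then [S [M x = n]]]]]]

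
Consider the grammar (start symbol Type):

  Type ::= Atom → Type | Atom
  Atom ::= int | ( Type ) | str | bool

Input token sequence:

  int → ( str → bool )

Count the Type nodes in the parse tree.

[Type [Atom int] → [Type [Atom ( [Type [Atom str] → [Type [Atom bool]]] )]]]

4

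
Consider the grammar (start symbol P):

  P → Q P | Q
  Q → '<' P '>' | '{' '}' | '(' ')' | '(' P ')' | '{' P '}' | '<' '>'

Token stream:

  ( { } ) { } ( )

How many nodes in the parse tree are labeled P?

[P [Q ( [P [Q { }]] )] [P [Q { }] [P [Q ( )]]]]

4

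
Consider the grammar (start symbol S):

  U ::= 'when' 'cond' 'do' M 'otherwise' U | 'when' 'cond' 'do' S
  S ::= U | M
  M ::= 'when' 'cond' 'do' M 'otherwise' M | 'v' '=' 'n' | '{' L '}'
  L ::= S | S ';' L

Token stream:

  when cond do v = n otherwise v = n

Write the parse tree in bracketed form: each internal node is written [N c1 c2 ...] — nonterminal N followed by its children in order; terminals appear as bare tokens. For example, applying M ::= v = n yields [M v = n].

S
M
when cond do M otherwise M
when cond do v = n otherwise M
when cond do v = n otherwise v = n

[S [M when cond do [M v = n] otherwise [M v = n]]]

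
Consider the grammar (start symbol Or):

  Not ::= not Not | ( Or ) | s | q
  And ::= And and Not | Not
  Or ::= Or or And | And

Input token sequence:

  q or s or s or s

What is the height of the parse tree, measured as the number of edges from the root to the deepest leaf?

6

[Or [Or [Or [Or [And [Not q]]] or [And [Not s]]] or [And [Not s]]] or [And [Not s]]]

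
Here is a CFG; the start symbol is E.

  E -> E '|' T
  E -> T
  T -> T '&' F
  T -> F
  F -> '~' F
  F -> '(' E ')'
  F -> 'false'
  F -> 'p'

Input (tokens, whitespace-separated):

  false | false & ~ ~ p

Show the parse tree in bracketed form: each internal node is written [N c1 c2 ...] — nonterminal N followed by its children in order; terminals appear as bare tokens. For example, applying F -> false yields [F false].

E
E | T
T | T
F | T
false | T
false | T & F
false | F & F
false | false & F
false | false & ~ F
false | false & ~ ~ F
false | false & ~ ~ p

[E [E [T [F false]]] | [T [T [F false]] & [F ~ [F ~ [F p]]]]]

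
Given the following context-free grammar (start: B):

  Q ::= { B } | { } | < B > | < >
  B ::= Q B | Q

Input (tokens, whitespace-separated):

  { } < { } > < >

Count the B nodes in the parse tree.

[B [Q { }] [B [Q < [B [Q { }]] >] [B [Q < >]]]]

4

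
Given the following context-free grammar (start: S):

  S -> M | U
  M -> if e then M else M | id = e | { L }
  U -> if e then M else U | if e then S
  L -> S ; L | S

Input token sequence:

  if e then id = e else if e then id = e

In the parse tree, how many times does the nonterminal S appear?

2

[S [U if e then [M id = e] else [U if e then [S [M id = e]]]]]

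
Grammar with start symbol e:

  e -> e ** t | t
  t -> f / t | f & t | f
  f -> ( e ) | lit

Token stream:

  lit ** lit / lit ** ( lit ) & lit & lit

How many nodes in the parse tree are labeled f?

[e [e [e [t [f lit]]] ** [t [f lit] / [t [f lit]]]] ** [t [f ( [e [t [f lit]]] )] & [t [f lit] & [t [f lit]]]]]

7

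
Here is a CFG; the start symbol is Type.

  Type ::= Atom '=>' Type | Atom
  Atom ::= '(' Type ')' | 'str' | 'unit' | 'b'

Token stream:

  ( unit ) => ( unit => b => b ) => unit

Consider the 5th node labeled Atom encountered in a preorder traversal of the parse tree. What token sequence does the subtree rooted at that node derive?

[Type [Atom ( [Type [Atom unit]] )] => [Type [Atom ( [Type [Atom unit] => [Type [Atom b] => [Type [Atom b]]]] )] => [Type [Atom unit]]]]

b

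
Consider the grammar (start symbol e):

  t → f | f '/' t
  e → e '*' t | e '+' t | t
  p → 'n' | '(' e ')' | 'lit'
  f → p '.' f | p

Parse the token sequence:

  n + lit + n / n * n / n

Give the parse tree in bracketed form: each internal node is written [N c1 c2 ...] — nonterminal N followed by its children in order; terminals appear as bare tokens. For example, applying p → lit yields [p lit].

e
e * t
e + t * t
e + t + t * t
t + t + t * t
f + t + t * t
p + t + t * t
n + t + t * t
n + f + t * t
n + p + t * t
n + lit + t * t
n + lit + f / t * t
n + lit + p / t * t
n + lit + n / t * t
n + lit + n / f * t
n + lit + n / p * t
n + lit + n / n * t
n + lit + n / n * f / t
n + lit + n / n * p / t
n + lit + n / n * n / t
n + lit + n / n * n / f
n + lit + n / n * n / p
n + lit + n / n * n / n

[e [e [e [e [t [f [p n]]]] + [t [f [p lit]]]] + [t [f [p n]] / [t [f [p n]]]]] * [t [f [p n]] / [t [f [p n]]]]]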